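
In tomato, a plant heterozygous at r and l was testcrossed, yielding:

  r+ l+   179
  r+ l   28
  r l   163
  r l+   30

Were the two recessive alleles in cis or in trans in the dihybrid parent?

cis

The two most frequent classes are r+ l+ (179) and r l (163); these are the parental (non-recombinant) types.
So the F1 carried r+ l+ on one chromosome and r l on the other — the recessive alleles are on the same chromosome (cis / coupling).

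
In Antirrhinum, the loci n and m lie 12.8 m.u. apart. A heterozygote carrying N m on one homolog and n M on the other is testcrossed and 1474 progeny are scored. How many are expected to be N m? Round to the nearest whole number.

643

A map distance of 12.8 m.u. corresponds to a recombination frequency of 0.128.
The F1 is N m / n M, so N m is a parental gamete class with expected frequency (1 − r)/2 = 0.872/2 = 0.4360.
Expected number = 0.4360 × 1474 = 642.66 ≈ 643.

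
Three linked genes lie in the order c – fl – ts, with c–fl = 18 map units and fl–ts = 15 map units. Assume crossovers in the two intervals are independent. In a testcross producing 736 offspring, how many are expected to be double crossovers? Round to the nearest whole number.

Map distances give recombination frequencies of 0.180 and 0.150 for the two intervals.
With no interference, expected double-crossover frequency = 0.180 × 0.150 = 0.02700.
Expected number = 0.02700 × 736 = 19.87 ≈ 20.

20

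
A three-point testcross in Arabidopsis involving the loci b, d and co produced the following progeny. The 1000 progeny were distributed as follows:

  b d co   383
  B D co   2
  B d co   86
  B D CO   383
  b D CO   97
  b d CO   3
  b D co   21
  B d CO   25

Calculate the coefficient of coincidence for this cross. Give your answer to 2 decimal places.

0.52

The two most frequent reciprocal classes, b d co and B D CO, are the parental types, so the F1 was b d co / B D CO.
The two rarest classes, b d CO and B D co, are the double crossovers. Comparing them with the parentals, only the co allele has switched, so co is the middle locus and the order is b – co – d.
b–co: (183 + 5)/1000 = 0.1880; co–d: (46 + 5)/1000 = 0.0510.
Expected DCO frequency = 0.1880 × 0.0510 ≈ 0.00959; observed = 5/1000 ≈ 0.00500.
Coefficient of coincidence = 0.00500/0.00959 ≈ 0.52.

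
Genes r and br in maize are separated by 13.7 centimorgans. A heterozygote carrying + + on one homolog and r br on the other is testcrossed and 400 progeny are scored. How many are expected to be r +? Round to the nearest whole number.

A map distance of 13.7 centimorgans corresponds to a recombination frequency of 0.137.
The F1 is + + / r br, so r + is a recombinant gamete class with expected frequency r/2 = 0.137/2 = 0.0685.
Expected number = 0.0685 × 400 = 27.40 ≈ 27.

27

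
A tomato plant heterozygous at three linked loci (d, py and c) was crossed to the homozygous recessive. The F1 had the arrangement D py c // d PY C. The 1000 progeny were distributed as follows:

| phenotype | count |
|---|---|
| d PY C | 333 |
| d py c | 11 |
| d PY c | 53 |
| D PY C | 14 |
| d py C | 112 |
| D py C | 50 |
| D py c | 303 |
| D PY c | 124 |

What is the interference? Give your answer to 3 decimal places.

The two rarest classes, d py c and D PY C, are the double crossovers. Comparing them with the parentals, only the d allele has switched, so d is the middle locus and the order is c – d – py.
c–d: (103 + 25)/1000 = 0.1280; d–py: (236 + 25)/1000 = 0.2610.
Expected DCO frequency = 0.1280 × 0.2610 ≈ 0.03341; observed = 25/1000 ≈ 0.02500.
Coefficient of coincidence = 0.02500/0.03341 ≈ 0.748; interference = 1 − 0.748 = 0.252.

0.252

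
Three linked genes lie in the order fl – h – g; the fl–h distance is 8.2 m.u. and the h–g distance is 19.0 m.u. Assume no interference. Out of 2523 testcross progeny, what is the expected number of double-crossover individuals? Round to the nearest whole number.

39

Map distances give recombination frequencies of 0.082 and 0.190 for the two intervals.
With no interference, expected double-crossover frequency = 0.082 × 0.190 = 0.01558.
Expected number = 0.01558 × 2523 = 39.31 ≈ 39.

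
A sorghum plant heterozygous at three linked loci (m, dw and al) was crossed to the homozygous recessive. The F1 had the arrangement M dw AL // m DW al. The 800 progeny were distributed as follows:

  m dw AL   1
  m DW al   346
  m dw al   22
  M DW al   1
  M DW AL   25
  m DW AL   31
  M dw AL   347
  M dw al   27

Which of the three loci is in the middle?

m

The two rarest classes, m dw AL and M DW al, are the double crossovers. Comparing them with the parentals, only the m allele has switched, so m is the middle locus and the order is al – m – dw.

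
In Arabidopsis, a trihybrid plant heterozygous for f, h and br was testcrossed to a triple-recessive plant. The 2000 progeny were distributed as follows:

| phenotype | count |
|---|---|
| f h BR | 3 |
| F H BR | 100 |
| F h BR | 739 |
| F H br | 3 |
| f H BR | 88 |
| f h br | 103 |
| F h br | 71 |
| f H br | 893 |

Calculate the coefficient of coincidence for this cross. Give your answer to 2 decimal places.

The two most frequent reciprocal classes, F h BR and f H br, are the parental types, so the F1 was F h BR / f H br.
The two rarest classes, f h BR and F H br, are the double crossovers. Comparing them with the parentals, only the f allele has switched, so f is the middle locus and the order is h – f – br.
h–f: (203 + 6)/2000 = 0.1045; f–br: (159 + 6)/2000 = 0.0825.
Expected DCO frequency = 0.1045 × 0.0825 ≈ 0.00862; observed = 6/2000 ≈ 0.00300.
Coefficient of coincidence = 0.00300/0.00862 ≈ 0.35.

0.35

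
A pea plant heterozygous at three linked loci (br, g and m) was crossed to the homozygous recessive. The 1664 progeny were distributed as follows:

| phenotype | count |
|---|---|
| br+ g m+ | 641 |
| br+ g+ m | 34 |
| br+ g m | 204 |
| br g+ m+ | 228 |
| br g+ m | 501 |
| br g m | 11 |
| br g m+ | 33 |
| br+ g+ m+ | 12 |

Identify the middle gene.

The two most frequent reciprocal classes, br+ g m+ and br g+ m, are the parental types, so the F1 was br+ g m+ / br g+ m.
The two rarest classes, br+ g+ m+ and br g m, are the double crossovers. Comparing them with the parentals, only the g allele has switched, so g is the middle locus and the order is m – g – br.

g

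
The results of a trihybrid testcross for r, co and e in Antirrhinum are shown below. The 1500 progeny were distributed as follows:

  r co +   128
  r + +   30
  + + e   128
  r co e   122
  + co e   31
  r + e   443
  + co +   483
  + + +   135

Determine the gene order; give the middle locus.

e

The two most frequent reciprocal classes, + co + and r + e, are the parental types, so the F1 was + co + / r + e.
The two rarest classes, + co e and r + +, are the double crossovers. Comparing them with the parentals, only the e allele has switched, so e is the middle locus and the order is r – e – co.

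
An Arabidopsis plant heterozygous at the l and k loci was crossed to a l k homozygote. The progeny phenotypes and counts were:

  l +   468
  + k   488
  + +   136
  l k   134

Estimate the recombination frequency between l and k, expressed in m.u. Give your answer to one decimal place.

The two most frequent classes, + k (488) and l + (468), are the parental types, so the F1 was + k / l +.
The recombinant classes are + + and l k: 136 + 134 = 270.
Recombination frequency = 270/1226 = 0.2202 ≈ 22.0%, i.e. 22.0 m.u.

22.0 m.u.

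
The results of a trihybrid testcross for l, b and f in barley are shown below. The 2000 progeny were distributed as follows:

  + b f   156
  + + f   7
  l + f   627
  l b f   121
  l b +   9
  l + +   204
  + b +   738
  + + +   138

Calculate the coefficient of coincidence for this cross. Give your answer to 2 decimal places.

The two most frequent reciprocal classes, + b + and l + f, are the parental types, so the F1 was + b + / l + f.
The two rarest classes, l b + and + + f, are the double crossovers. Comparing them with the parentals, only the l allele has switched, so l is the middle locus and the order is b – l – f.
b–l: (259 + 16)/2000 = 0.1375; l–f: (360 + 16)/2000 = 0.1880.
Expected DCO frequency = 0.1375 × 0.1880 ≈ 0.02585; observed = 16/2000 ≈ 0.00800.
Coefficient of coincidence = 0.00800/0.02585 ≈ 0.31.

0.31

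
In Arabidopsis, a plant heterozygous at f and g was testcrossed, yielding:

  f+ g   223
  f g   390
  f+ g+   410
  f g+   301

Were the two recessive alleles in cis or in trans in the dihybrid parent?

The two most frequent classes are f+ g+ (410) and f g (390); these are the parental (non-recombinant) types.
So the F1 carried f+ g+ on one chromosome and f g on the other — the recessive alleles are on the same chromosome (cis / coupling).

cis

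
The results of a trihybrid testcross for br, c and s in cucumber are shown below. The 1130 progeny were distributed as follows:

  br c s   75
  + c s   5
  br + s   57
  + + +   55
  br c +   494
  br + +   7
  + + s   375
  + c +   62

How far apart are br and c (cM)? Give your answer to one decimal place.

The two most frequent reciprocal classes, + + s and br c +, are the parental types, so the F1 was + + s / br c +.
The two rarest classes, + c s and br + +, are the double crossovers. Comparing them with the parentals, only the c allele has switched, so c is the middle locus and the order is br – c – s.
Crossovers in the br–c interval produce the single-crossover classes br + s and + c + (57 + 62 = 119) plus the double crossovers (12).
RF(br–c) = (119 + 12) / 1130 = 131/1130 = 0.1159 → 11.6 cM.

11.6 cM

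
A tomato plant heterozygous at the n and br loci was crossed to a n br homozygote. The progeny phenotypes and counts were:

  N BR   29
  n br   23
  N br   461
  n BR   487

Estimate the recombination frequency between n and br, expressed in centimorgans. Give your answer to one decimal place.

The two most frequent classes, N br (461) and n BR (487), are the parental types, so the F1 was N br / n BR.
The recombinant classes are N BR and n br: 29 + 23 = 52.
Recombination frequency = 52/1000 = 0.0520 ≈ 5.2%, i.e. 5.2 centimorgans.

5.2 centimorgans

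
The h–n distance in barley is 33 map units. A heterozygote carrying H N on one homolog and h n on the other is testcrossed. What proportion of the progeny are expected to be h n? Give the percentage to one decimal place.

A map distance of 33 map units corresponds to a recombination frequency of 0.330.
The F1 is H N / h n, so h n is a parental gamete class with expected frequency (1 − r)/2 = 0.670/2 = 0.3350.
That is 0.3350 = 33.5% of the progeny.

33.5%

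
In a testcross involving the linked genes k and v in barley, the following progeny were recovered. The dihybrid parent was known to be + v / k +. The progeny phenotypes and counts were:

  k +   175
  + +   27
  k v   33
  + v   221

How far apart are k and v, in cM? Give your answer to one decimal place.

The recombinant classes are + + and k v: 27 + 33 = 60.
Recombination frequency = 60/456 = 0.1316 ≈ 13.2%, i.e. 13.2 cM.

13.2 cM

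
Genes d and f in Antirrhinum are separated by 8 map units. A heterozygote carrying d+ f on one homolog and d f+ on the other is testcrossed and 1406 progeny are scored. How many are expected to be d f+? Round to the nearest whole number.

647

A map distance of 8 map units corresponds to a recombination frequency of 0.080.
The F1 is d+ f / d f+, so d f+ is a parental gamete class with expected frequency (1 − r)/2 = 0.920/2 = 0.4600.
Expected number = 0.4600 × 1406 = 646.76 ≈ 647.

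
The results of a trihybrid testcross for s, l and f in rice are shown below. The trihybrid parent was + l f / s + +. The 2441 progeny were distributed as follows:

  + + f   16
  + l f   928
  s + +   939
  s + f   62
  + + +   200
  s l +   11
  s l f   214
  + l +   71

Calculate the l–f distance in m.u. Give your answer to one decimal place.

The two rarest classes, + + f and s l +, are the double crossovers. Comparing them with the parentals, only the l allele has switched, so l is the middle locus and the order is f – l – s.
Crossovers in the f–l interval produce the single-crossover classes + l + and s + f (71 + 62 = 133) plus the double crossovers (27).
RF(f–l) = (133 + 27) / 2441 = 160/2441 = 0.0655 → 6.6 m.u.

6.6 m.u.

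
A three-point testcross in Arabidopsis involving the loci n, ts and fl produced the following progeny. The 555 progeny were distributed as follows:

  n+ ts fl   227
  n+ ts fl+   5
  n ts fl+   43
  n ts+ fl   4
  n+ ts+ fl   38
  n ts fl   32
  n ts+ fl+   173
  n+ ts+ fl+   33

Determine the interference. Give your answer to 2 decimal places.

The two most frequent reciprocal classes, n+ ts fl and n ts+ fl+, are the parental types, so the F1 was n+ ts fl / n ts+ fl+.
The two rarest classes, n+ ts fl+ and n ts+ fl, are the double crossovers. Comparing them with the parentals, only the fl allele has switched, so fl is the middle locus and the order is n – fl – ts.
n–fl: (65 + 9)/555 = 0.1333; fl–ts: (81 + 9)/555 = 0.1622.
Expected DCO frequency = 0.1333 × 0.1622 ≈ 0.02162; observed = 9/555 ≈ 0.01622.
Coefficient of coincidence = 0.01622/0.02162 ≈ 0.75; interference = 1 − 0.75 = 0.25.

0.25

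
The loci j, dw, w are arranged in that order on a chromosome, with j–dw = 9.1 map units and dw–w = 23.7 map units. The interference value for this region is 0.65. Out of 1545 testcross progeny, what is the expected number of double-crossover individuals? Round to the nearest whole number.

Map distances give recombination frequencies of 0.091 and 0.237 for the two intervals.
With interference 0.65 (so coincidence = 0.35), expected double-crossover frequency = 0.091 × 0.237 × 0.35 = 0.00755.
Expected number = 0.00755 × 1545 = 11.66 ≈ 12.

12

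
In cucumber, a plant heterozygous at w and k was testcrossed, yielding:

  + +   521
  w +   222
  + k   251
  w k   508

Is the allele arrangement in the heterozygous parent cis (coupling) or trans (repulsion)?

The two most frequent classes are + + (521) and w k (508); these are the parental (non-recombinant) types.
So the F1 carried + + on one chromosome and w k on the other — the recessive alleles are on the same chromosome (cis / coupling).

cis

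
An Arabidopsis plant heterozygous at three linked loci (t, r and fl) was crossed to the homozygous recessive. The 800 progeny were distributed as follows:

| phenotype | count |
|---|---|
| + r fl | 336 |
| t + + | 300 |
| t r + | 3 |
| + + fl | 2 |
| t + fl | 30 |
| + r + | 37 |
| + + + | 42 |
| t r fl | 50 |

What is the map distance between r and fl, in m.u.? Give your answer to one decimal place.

9.0 m.u.

The two most frequent reciprocal classes, t + + and + r fl, are the parental types, so the F1 was t + + / + r fl.
The two rarest classes, t r + and + + fl, are the double crossovers. Comparing them with the parentals, only the r allele has switched, so r is the middle locus and the order is fl – r – t.
Crossovers in the fl–r interval produce the single-crossover classes t + fl and + r + (30 + 37 = 67) plus the double crossovers (5).
RF(fl–r) = (67 + 5) / 800 = 72/800 = 0.0900 → 9.0 m.u.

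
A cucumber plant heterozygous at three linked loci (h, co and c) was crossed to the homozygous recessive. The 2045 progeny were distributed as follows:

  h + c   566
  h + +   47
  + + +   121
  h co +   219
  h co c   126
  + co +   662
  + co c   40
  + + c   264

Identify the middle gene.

The two most frequent reciprocal classes, + co + and h + c, are the parental types, so the F1 was + co + / h + c.
The two rarest classes, + co c and h + +, are the double crossovers. Comparing them with the parentals, only the c allele has switched, so c is the middle locus and the order is h – c – co.

c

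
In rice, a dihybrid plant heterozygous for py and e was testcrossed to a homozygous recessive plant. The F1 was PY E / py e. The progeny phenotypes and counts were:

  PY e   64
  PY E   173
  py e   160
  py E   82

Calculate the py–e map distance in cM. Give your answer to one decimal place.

The recombinant classes are PY e and py E: 64 + 82 = 146.
Recombination frequency = 146/479 = 0.3048 ≈ 30.5%, i.e. 30.5 cM.

30.5 cM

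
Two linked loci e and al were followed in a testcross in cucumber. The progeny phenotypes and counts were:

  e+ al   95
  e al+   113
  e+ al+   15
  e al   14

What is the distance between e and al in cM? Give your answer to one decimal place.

12.2 cM

The two most frequent classes, e+ al (95) and e al+ (113), are the parental types, so the F1 was e+ al / e al+.
The recombinant classes are e+ al+ and e al: 15 + 14 = 29.
Recombination frequency = 29/237 = 0.1224 ≈ 12.2%, i.e. 12.2 cM.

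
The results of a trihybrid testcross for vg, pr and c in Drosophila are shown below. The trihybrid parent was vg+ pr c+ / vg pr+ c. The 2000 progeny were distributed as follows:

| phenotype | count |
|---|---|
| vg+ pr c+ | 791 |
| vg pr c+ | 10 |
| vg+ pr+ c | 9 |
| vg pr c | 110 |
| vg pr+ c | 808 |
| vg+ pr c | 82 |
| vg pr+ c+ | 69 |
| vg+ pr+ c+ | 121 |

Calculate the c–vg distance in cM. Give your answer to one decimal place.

The two rarest classes, vg pr c+ and vg+ pr+ c, are the double crossovers. Comparing them with the parentals, only the vg allele has switched, so vg is the middle locus and the order is c – vg – pr.
Crossovers in the c–vg interval produce the single-crossover classes vg+ pr c and vg pr+ c+ (82 + 69 = 151) plus the double crossovers (19).
RF(c–vg) = (151 + 19) / 2000 = 170/2000 = 0.0850 → 8.5 cM.

8.5 cM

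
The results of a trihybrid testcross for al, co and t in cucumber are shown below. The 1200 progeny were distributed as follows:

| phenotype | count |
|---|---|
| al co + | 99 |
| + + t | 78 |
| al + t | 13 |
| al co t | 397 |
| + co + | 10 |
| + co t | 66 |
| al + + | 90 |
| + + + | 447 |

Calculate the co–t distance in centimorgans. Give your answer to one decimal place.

The two most frequent reciprocal classes, al co t and + + +, are the parental types, so the F1 was al co t / + + +.
The two rarest classes, al + t and + co +, are the double crossovers. Comparing them with the parentals, only the co allele has switched, so co is the middle locus and the order is al – co – t.
Crossovers in the co–t interval produce the single-crossover classes al co + and + + t (99 + 78 = 177) plus the double crossovers (23).
RF(co–t) = (177 + 23) / 1200 = 200/1200 = 0.1667 → 16.7 centimorgans.

16.7 centimorgans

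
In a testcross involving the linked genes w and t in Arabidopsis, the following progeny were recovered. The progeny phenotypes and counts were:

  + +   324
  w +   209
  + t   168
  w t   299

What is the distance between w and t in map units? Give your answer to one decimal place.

The two most frequent classes, + + (324) and w t (299), are the parental types, so the F1 was + + / w t.
The recombinant classes are + t and w +: 168 + 209 = 377.
Recombination frequency = 377/1000 = 0.3770 ≈ 37.7%, i.e. 37.7 map units.

37.7 map units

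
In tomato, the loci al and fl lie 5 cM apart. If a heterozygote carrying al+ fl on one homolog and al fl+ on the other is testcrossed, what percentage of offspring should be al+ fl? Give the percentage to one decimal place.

A map distance of 5 cM corresponds to a recombination frequency of 0.050.
The F1 is al+ fl / al fl+, so al+ fl is a parental gamete class with expected frequency (1 − r)/2 = 0.950/2 = 0.4750.
That is 0.4750 = 47.5% of the progeny.

47.5%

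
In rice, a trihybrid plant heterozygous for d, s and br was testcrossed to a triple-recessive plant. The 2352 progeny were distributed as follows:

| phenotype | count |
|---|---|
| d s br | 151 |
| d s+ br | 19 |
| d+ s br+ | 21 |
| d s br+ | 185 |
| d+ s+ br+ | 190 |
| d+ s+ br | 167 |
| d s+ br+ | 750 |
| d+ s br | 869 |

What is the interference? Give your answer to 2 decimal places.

0.37

The two most frequent reciprocal classes, d s+ br+ and d+ s br, are the parental types, so the F1 was d s+ br+ / d+ s br.
The two rarest classes, d s+ br and d+ s br+, are the double crossovers. Comparing them with the parentals, only the br allele has switched, so br is the middle locus and the order is s – br – d.
s–br: (352 + 40)/2352 = 0.1667; br–d: (341 + 40)/2352 = 0.1620.
Expected DCO frequency = 0.1667 × 0.1620 ≈ 0.02701; observed = 40/2352 ≈ 0.01701.
Coefficient of coincidence = 0.01701/0.02701 ≈ 0.63; interference = 1 − 0.63 = 0.37.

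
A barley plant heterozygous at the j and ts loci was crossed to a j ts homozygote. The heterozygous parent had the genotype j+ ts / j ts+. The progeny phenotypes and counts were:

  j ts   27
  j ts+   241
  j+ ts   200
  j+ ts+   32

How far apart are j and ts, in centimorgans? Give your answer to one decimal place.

11.8 centimorgans

The recombinant classes are j+ ts+ and j ts: 32 + 27 = 59.
Recombination frequency = 59/500 = 0.1180 ≈ 11.8%, i.e. 11.8 centimorgans.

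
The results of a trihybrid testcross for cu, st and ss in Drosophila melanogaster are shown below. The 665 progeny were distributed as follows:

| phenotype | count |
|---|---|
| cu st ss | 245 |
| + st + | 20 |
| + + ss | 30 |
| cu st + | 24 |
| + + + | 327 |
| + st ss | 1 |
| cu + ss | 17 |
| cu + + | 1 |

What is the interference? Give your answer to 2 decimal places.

0.39

The two most frequent reciprocal classes, cu st ss and + + +, are the parental types, so the F1 was cu st ss / + + +.
The two rarest classes, + st ss and cu + +, are the double crossovers. Comparing them with the parentals, only the cu allele has switched, so cu is the middle locus and the order is ss – cu – st.
ss–cu: (54 + 2)/665 = 0.0842; cu–st: (37 + 2)/665 = 0.0586.
Expected DCO frequency = 0.0842 × 0.0586 ≈ 0.00493; observed = 2/665 ≈ 0.00301.
Coefficient of coincidence = 0.00301/0.00493 ≈ 0.61; interference = 1 − 0.61 = 0.39.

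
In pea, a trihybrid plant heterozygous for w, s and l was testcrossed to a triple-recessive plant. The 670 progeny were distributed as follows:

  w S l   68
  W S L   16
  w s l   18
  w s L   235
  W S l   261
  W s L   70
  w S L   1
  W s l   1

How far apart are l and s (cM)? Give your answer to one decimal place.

The two most frequent reciprocal classes, w s L and W S l, are the parental types, so the F1 was w s L / W S l.
The two rarest classes, w S L and W s l, are the double crossovers. Comparing them with the parentals, only the s allele has switched, so s is the middle locus and the order is l – s – w.
Crossovers in the l–s interval produce the single-crossover classes w s l and W S L (18 + 16 = 34) plus the double crossovers (2).
RF(l–s) = (34 + 2) / 670 = 36/670 = 0.0537 → 5.4 cM.

5.4 cM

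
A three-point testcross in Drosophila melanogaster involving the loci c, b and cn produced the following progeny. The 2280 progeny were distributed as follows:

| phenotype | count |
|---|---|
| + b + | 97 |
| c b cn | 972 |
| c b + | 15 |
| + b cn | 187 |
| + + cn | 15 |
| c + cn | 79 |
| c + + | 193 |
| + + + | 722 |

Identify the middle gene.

cn

The two most frequent reciprocal classes, + + + and c b cn, are the parental types, so the F1 was + + + / c b cn.
The two rarest classes, + + cn and c b +, are the double crossovers. Comparing them with the parentals, only the cn allele has switched, so cn is the middle locus and the order is b – cn – c.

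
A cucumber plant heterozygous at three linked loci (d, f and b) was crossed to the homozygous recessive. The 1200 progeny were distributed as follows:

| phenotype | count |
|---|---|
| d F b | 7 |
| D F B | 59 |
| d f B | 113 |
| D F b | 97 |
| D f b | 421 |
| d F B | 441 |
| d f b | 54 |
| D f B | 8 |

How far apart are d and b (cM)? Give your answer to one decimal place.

The two most frequent reciprocal classes, d F B and D f b, are the parental types, so the F1 was d F B / D f b.
The two rarest classes, d F b and D f B, are the double crossovers. Comparing them with the parentals, only the b allele has switched, so b is the middle locus and the order is d – b – f.
Crossovers in the d–b interval produce the single-crossover classes D F B and d f b (59 + 54 = 113) plus the double crossovers (15).
RF(d–b) = (113 + 15) / 1200 = 128/1200 = 0.1067 → 10.7 cM.

10.7 cM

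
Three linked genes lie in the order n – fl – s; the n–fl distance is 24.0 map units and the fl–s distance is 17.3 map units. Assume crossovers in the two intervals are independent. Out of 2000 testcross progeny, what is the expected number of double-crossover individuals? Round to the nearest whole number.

83

Map distances give recombination frequencies of 0.240 and 0.173 for the two intervals.
With no interference, expected double-crossover frequency = 0.240 × 0.173 = 0.04152.
Expected number = 0.04152 × 2000 = 83.04 ≈ 83.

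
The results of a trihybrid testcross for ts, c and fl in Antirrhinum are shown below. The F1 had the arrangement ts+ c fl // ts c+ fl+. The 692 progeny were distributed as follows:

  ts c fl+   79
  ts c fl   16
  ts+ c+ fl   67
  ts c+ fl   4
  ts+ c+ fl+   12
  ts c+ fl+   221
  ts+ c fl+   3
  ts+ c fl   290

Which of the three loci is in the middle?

fl

The two rarest classes, ts+ c fl+ and ts c+ fl, are the double crossovers. Comparing them with the parentals, only the fl allele has switched, so fl is the middle locus and the order is ts – fl – c.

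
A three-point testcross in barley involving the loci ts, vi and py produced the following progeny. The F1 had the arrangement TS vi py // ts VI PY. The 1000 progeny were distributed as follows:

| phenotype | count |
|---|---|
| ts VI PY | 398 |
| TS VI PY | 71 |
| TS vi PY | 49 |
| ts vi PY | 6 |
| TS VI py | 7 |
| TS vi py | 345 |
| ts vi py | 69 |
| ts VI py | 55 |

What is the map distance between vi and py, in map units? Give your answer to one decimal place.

The two rarest classes, TS VI py and ts vi PY, are the double crossovers. Comparing them with the parentals, only the vi allele has switched, so vi is the middle locus and the order is py – vi – ts.
Crossovers in the py–vi interval produce the single-crossover classes TS vi PY and ts VI py (49 + 55 = 104) plus the double crossovers (13).
RF(py–vi) = (104 + 13) / 1000 = 117/1000 = 0.1170 → 11.7 map units.

11.7 map units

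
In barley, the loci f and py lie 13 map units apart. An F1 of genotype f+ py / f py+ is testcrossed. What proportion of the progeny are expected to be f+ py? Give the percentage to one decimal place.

43.5%

A map distance of 13 map units corresponds to a recombination frequency of 0.130.
The F1 is f+ py / f py+, so f+ py is a parental gamete class with expected frequency (1 − r)/2 = 0.870/2 = 0.4350.
That is 0.4350 = 43.5% of the progeny.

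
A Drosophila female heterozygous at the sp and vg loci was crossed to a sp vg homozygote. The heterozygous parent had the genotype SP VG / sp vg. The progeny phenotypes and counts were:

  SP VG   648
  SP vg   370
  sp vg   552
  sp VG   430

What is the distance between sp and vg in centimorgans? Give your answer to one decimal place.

The recombinant classes are SP vg and sp VG: 370 + 430 = 800.
Recombination frequency = 800/2000 = 0.4000 ≈ 40.0%, i.e. 40.0 centimorgans.

40.0 centimorgans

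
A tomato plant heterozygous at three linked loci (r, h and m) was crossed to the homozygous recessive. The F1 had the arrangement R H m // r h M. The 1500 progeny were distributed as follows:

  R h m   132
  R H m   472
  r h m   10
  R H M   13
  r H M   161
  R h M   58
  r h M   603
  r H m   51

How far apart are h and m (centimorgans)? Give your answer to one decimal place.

The two rarest classes, R H M and r h m, are the double crossovers. Comparing them with the parentals, only the m allele has switched, so m is the middle locus and the order is h – m – r.
Crossovers in the h–m interval produce the single-crossover classes R h m and r H M (132 + 161 = 293) plus the double crossovers (23).
RF(h–m) = (293 + 23) / 1500 = 316/1500 = 0.2107 → 21.1 centimorgans.

21.1 centimorgans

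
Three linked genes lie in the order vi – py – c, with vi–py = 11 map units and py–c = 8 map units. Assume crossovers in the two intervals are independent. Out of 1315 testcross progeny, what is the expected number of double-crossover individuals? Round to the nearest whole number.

Map distances give recombination frequencies of 0.110 and 0.080 for the two intervals.
With no interference, expected double-crossover frequency = 0.110 × 0.080 = 0.00880.
Expected number = 0.00880 × 1315 = 11.57 ≈ 12.

12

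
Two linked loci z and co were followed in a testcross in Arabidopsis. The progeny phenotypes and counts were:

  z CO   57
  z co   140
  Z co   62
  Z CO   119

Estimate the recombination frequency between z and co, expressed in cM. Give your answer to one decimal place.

31.5 cM

The two most frequent classes, Z CO (119) and z co (140), are the parental types, so the F1 was Z CO / z co.
The recombinant classes are Z co and z CO: 62 + 57 = 119.
Recombination frequency = 119/378 = 0.3148 ≈ 31.5%, i.e. 31.5 cM.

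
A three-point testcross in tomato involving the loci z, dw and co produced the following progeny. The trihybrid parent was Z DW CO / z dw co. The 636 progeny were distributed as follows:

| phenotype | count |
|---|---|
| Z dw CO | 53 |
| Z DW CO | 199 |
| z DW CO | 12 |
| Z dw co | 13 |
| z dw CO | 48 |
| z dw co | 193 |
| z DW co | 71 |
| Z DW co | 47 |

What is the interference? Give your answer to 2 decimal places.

0.11

The two rarest classes, z DW CO and Z dw co, are the double crossovers. Comparing them with the parentals, only the z allele has switched, so z is the middle locus and the order is dw – z – co.
dw–z: (124 + 25)/636 = 0.2343; z–co: (95 + 25)/636 = 0.1887.
Expected DCO frequency = 0.2343 × 0.1887 ≈ 0.04421; observed = 25/636 ≈ 0.03931.
Coefficient of coincidence = 0.03931/0.04421 ≈ 0.89; interference = 1 − 0.89 = 0.11.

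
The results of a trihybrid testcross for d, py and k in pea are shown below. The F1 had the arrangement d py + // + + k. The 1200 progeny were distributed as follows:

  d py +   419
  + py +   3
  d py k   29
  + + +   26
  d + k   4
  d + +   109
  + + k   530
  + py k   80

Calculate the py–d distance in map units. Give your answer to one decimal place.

16.3 map units

The two rarest classes, + py + and d + k, are the double crossovers. Comparing them with the parentals, only the d allele has switched, so d is the middle locus and the order is py – d – k.
Crossovers in the py–d interval produce the single-crossover classes d + + and + py k (109 + 80 = 189) plus the double crossovers (7).
RF(py–d) = (189 + 7) / 1200 = 196/1200 = 0.1633 → 16.3 map units.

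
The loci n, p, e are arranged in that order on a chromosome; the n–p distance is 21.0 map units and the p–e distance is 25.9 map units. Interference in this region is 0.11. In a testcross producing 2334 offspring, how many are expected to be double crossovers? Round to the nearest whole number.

Map distances give recombination frequencies of 0.210 and 0.259 for the two intervals.
With interference 0.11 (so coincidence = 0.89), expected double-crossover frequency = 0.210 × 0.259 × 0.89 = 0.04841.
Expected number = 0.04841 × 2334 = 112.98 ≈ 113.

113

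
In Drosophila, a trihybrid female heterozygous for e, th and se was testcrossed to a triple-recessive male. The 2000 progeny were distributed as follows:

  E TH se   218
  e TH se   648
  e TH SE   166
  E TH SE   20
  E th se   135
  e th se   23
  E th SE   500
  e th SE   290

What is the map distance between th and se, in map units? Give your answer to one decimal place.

The two most frequent reciprocal classes, E th SE and e TH se, are the parental types, so the F1 was E th SE / e TH se.
The two rarest classes, E TH SE and e th se, are the double crossovers. Comparing them with the parentals, only the th allele has switched, so th is the middle locus and the order is se – th – e.
Crossovers in the se–th interval produce the single-crossover classes E th se and e TH SE (135 + 166 = 301) plus the double crossovers (43).
RF(se–th) = (301 + 43) / 2000 = 344/2000 = 0.1720 → 17.2 map units.

17.2 map units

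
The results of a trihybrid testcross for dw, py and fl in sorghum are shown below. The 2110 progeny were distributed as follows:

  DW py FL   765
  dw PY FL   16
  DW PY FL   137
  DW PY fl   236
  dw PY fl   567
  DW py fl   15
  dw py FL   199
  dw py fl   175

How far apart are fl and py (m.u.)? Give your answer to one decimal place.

16.3 m.u.

The two most frequent reciprocal classes, DW py FL and dw PY fl, are the parental types, so the F1 was DW py FL / dw PY fl.
The two rarest classes, DW py fl and dw PY FL, are the double crossovers. Comparing them with the parentals, only the fl allele has switched, so fl is the middle locus and the order is dw – fl – py.
Crossovers in the fl–py interval produce the single-crossover classes DW PY FL and dw py fl (137 + 175 = 312) plus the double crossovers (31).
RF(fl–py) = (312 + 31) / 2110 = 343/2110 = 0.1626 → 16.3 m.u.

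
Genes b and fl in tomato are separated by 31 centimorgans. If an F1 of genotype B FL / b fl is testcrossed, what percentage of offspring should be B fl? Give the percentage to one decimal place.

15.5%

A map distance of 31 centimorgans corresponds to a recombination frequency of 0.310.
The F1 is B FL / b fl, so B fl is a recombinant gamete class with expected frequency r/2 = 0.310/2 = 0.1550.
That is 0.1550 = 15.5% of the progeny.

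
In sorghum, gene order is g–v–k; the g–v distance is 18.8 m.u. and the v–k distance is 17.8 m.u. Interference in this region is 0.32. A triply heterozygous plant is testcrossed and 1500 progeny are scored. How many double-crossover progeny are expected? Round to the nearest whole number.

Map distances give recombination frequencies of 0.188 and 0.178 for the two intervals.
With interference 0.32 (so coincidence = 0.68), expected double-crossover frequency = 0.188 × 0.178 × 0.68 = 0.02276.
Expected number = 0.02276 × 1500 = 34.13 ≈ 34.

34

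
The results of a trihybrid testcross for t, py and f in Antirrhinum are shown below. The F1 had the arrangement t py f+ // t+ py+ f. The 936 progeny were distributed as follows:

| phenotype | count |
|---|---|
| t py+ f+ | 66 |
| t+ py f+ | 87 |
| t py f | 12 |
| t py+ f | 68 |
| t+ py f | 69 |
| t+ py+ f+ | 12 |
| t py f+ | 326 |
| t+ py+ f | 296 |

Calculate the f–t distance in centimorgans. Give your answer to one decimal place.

19.1 centimorgans

The two rarest classes, t py f and t+ py+ f+, are the double crossovers. Comparing them with the parentals, only the f allele has switched, so f is the middle locus and the order is py – f – t.
Crossovers in the f–t interval produce the single-crossover classes t+ py f+ and t py+ f (87 + 68 = 155) plus the double crossovers (24).
RF(f–t) = (155 + 24) / 936 = 179/936 = 0.1912 → 19.1 centimorgans.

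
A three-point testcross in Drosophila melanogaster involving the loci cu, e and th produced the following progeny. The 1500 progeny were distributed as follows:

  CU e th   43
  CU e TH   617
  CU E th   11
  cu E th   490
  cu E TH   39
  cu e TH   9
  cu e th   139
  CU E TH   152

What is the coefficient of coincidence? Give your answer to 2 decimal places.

0.95

The two most frequent reciprocal classes, cu E th and CU e TH, are the parental types, so the F1 was cu E th / CU e TH.
The two rarest classes, CU E th and cu e TH, are the double crossovers. Comparing them with the parentals, only the cu allele has switched, so cu is the middle locus and the order is e – cu – th.
e–cu: (291 + 20)/1500 = 0.2073; cu–th: (82 + 20)/1500 = 0.0680.
Expected DCO frequency = 0.2073 × 0.0680 ≈ 0.01410; observed = 20/1500 ≈ 0.01333.
Coefficient of coincidence = 0.01333/0.01410 ≈ 0.95.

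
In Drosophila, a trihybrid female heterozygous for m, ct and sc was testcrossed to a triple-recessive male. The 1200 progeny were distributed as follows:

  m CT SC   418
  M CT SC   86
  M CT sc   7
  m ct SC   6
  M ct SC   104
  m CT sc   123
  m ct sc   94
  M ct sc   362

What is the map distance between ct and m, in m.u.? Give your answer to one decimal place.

16.1 m.u.

The two most frequent reciprocal classes, M ct sc and m CT SC, are the parental types, so the F1 was M ct sc / m CT SC.
The two rarest classes, M CT sc and m ct SC, are the double crossovers. Comparing them with the parentals, only the ct allele has switched, so ct is the middle locus and the order is sc – ct – m.
Crossovers in the ct–m interval produce the single-crossover classes m ct sc and M CT SC (94 + 86 = 180) plus the double crossovers (13).
RF(ct–m) = (180 + 13) / 1200 = 193/1200 = 0.1608 → 16.1 m.u.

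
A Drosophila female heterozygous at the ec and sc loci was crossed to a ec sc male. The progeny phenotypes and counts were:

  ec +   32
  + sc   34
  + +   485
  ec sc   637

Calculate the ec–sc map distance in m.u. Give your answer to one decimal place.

5.6 m.u.

The two most frequent classes, + + (485) and ec sc (637), are the parental types, so the F1 was + + / ec sc.
The recombinant classes are + sc and ec +: 34 + 32 = 66.
Recombination frequency = 66/1188 = 0.0556 ≈ 5.6%, i.e. 5.6 m.u.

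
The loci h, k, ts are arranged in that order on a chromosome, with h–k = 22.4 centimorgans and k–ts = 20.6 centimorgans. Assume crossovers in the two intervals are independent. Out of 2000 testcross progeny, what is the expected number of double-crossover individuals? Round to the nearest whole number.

Map distances give recombination frequencies of 0.224 and 0.206 for the two intervals.
With no interference, expected double-crossover frequency = 0.224 × 0.206 = 0.04614.
Expected number = 0.04614 × 2000 = 92.29 ≈ 92.

92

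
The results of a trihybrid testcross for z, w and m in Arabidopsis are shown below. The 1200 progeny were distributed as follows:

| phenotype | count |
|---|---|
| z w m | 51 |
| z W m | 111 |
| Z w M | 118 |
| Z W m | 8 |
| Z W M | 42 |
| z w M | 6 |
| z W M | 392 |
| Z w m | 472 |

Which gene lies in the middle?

The two most frequent reciprocal classes, Z w m and z W M, are the parental types, so the F1 was Z w m / z W M.
The two rarest classes, Z W m and z w M, are the double crossovers. Comparing them with the parentals, only the w allele has switched, so w is the middle locus and the order is z – w – m.

w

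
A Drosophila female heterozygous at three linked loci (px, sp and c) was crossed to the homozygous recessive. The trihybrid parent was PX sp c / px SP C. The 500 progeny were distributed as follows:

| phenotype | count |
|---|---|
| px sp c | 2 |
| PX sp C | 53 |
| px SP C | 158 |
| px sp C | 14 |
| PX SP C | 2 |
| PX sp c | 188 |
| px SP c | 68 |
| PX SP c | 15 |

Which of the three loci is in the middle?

The two rarest classes, px sp c and PX SP C, are the double crossovers. Comparing them with the parentals, only the px allele has switched, so px is the middle locus and the order is c – px – sp.

px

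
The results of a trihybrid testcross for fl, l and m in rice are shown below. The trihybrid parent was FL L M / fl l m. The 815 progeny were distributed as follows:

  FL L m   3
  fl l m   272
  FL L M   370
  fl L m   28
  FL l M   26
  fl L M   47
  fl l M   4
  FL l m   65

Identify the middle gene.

The two rarest classes, FL L m and fl l M, are the double crossovers. Comparing them with the parentals, only the m allele has switched, so m is the middle locus and the order is fl – m – l.

m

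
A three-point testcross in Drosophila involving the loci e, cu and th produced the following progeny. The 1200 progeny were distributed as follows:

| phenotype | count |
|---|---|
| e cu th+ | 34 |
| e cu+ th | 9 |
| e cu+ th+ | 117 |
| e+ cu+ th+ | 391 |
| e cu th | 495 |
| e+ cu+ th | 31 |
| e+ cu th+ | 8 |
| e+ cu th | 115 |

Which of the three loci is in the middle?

The two most frequent reciprocal classes, e cu th and e+ cu+ th+, are the parental types, so the F1 was e cu th / e+ cu+ th+.
The two rarest classes, e cu+ th and e+ cu th+, are the double crossovers. Comparing them with the parentals, only the cu allele has switched, so cu is the middle locus and the order is th – cu – e.

cu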